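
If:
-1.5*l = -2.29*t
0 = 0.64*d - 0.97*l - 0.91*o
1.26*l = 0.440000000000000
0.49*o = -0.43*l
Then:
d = 0.09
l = 0.35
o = -0.31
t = 0.23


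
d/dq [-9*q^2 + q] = 1 - 18*q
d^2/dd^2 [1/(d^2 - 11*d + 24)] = 2*(-d^2 + 11*d + (2*d - 11)^2 - 24)/(d^2 - 11*d + 24)^3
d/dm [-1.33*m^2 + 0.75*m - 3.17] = 0.75 - 2.66*m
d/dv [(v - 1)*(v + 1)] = 2*v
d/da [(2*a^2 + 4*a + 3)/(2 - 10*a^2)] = (10*a^2 + 17*a + 2)/(25*a^4 - 10*a^2 + 1)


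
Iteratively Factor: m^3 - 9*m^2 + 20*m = (m - 5)*(m^2 - 4*m) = m*(m - 5)*(m - 4)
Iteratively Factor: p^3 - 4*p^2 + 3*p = (p - 1)*(p^2 - 3*p) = p*(p - 1)*(p - 3)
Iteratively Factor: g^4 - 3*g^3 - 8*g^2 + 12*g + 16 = (g + 1)*(g^3 - 4*g^2 - 4*g + 16) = (g - 4)*(g + 1)*(g^2 - 4) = (g - 4)*(g - 2)*(g + 1)*(g + 2)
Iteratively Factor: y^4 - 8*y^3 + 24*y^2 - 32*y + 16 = (y - 2)*(y^3 - 6*y^2 + 12*y - 8) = (y - 2)^2*(y^2 - 4*y + 4) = (y - 2)^3*(y - 2)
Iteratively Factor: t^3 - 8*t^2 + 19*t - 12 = (t - 1)*(t^2 - 7*t + 12) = (t - 3)*(t - 1)*(t - 4)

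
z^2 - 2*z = z*(z - 2)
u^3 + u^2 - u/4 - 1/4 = (u - 1/2)*(u + 1/2)*(u + 1)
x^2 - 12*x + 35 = (x - 7)*(x - 5)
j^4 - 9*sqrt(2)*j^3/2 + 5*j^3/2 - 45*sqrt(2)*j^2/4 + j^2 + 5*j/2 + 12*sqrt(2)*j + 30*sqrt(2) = (j + 5/2)*(j - 4*sqrt(2))*(j - 3*sqrt(2)/2)*(j + sqrt(2))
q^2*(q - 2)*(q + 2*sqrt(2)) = q^4 - 2*q^3 + 2*sqrt(2)*q^3 - 4*sqrt(2)*q^2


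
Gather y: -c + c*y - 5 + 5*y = -c + y*(c + 5) - 5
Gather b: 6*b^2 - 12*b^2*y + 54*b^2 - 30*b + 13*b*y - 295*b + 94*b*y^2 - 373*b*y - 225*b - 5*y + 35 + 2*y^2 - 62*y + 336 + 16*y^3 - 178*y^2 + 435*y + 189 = b^2*(60 - 12*y) + b*(94*y^2 - 360*y - 550) + 16*y^3 - 176*y^2 + 368*y + 560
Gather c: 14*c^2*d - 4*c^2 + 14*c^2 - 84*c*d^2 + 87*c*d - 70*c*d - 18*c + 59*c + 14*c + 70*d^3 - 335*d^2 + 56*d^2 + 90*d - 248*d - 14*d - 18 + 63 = c^2*(14*d + 10) + c*(-84*d^2 + 17*d + 55) + 70*d^3 - 279*d^2 - 172*d + 45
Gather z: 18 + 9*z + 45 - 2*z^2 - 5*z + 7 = -2*z^2 + 4*z + 70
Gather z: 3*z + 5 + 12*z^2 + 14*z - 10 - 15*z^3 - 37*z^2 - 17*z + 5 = -15*z^3 - 25*z^2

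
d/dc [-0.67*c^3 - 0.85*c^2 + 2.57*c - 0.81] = -2.01*c^2 - 1.7*c + 2.57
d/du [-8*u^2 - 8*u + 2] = -16*u - 8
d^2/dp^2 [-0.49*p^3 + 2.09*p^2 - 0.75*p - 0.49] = 4.18 - 2.94*p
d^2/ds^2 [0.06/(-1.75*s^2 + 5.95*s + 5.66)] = (-0.3675*s^2 + 1.2495*s + 0.06*(3.5*s - 5.95)*(7.0*s - 11.9) + 1.1886)/(-1.75*s^2 + 5.95*s + 5.66)^3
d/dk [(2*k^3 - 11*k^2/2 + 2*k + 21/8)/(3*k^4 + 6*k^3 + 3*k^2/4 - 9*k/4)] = (-64*k^6 + 352*k^5 + 176*k^4 - 688*k^3 - 388*k^2 - 42*k + 63)/(6*k^2*(16*k^6 + 64*k^5 + 72*k^4 - 8*k^3 - 47*k^2 - 6*k + 9))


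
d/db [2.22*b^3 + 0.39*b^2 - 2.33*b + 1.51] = 6.66*b^2 + 0.78*b - 2.33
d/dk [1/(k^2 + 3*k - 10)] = (-2*k - 3)/(k^2 + 3*k - 10)^2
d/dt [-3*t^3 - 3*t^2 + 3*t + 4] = -9*t^2 - 6*t + 3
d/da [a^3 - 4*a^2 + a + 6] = 3*a^2 - 8*a + 1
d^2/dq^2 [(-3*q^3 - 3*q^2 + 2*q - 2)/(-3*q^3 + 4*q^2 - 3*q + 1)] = 2*(63*q^6 - 135*q^5 + 153*q^4 - 92*q^3 + 51*q^2 - 21*q + 7)/(27*q^9 - 108*q^8 + 225*q^7 - 307*q^6 + 297*q^5 - 210*q^4 + 108*q^3 - 39*q^2 + 9*q - 1)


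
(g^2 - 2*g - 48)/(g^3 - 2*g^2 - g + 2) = (g^2 - 2*g - 48)/(g^3 - 2*g^2 - g + 2)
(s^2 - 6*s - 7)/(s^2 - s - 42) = (s + 1)/(s + 6)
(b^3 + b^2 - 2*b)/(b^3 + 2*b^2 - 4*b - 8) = b*(b - 1)/(b^2 - 4)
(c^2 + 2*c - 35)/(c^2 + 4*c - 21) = (c - 5)/(c - 3)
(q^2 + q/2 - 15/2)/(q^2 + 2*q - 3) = (q - 5/2)/(q - 1)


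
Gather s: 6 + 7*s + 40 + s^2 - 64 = s^2 + 7*s - 18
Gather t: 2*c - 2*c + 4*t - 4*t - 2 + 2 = 0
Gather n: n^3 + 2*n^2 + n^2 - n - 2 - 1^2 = n^3 + 3*n^2 - n - 3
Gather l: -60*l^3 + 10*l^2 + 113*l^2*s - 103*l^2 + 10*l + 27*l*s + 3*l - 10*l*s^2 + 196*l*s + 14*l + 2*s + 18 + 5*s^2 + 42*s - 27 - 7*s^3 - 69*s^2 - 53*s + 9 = -60*l^3 + l^2*(113*s - 93) + l*(-10*s^2 + 223*s + 27) - 7*s^3 - 64*s^2 - 9*s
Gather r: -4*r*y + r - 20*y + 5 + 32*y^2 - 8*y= r*(1 - 4*y) + 32*y^2 - 28*y + 5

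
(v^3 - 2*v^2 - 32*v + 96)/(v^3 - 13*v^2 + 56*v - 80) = (v + 6)/(v - 5)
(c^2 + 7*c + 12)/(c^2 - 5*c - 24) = (c + 4)/(c - 8)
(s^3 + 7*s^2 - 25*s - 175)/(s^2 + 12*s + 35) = s - 5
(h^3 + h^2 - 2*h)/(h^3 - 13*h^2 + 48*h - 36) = h*(h + 2)/(h^2 - 12*h + 36)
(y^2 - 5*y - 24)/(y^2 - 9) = (y - 8)/(y - 3)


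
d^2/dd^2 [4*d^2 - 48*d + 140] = 8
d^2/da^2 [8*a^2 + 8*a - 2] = 16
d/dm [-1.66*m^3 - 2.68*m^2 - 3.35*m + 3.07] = -4.98*m^2 - 5.36*m - 3.35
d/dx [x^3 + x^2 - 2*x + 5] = 3*x^2 + 2*x - 2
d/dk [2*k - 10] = 2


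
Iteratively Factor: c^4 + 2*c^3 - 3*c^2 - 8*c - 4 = (c + 1)*(c^3 + c^2 - 4*c - 4) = (c - 2)*(c + 1)*(c^2 + 3*c + 2) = (c - 2)*(c + 1)^2*(c + 2)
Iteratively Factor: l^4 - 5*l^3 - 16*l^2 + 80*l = (l - 4)*(l^3 - l^2 - 20*l) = (l - 5)*(l - 4)*(l^2 + 4*l) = l*(l - 5)*(l - 4)*(l + 4)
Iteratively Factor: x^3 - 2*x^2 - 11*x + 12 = (x + 3)*(x^2 - 5*x + 4) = (x - 1)*(x + 3)*(x - 4)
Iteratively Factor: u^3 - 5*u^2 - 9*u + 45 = (u + 3)*(u^2 - 8*u + 15) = (u - 3)*(u + 3)*(u - 5)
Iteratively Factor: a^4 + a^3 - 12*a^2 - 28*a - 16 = (a + 2)*(a^3 - a^2 - 10*a - 8) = (a - 4)*(a + 2)*(a^2 + 3*a + 2) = (a - 4)*(a + 2)^2*(a + 1)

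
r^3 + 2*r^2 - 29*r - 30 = (r - 5)*(r + 1)*(r + 6)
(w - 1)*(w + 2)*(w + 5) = w^3 + 6*w^2 + 3*w - 10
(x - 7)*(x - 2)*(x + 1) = x^3 - 8*x^2 + 5*x + 14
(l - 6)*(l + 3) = l^2 - 3*l - 18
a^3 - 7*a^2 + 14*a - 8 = (a - 4)*(a - 2)*(a - 1)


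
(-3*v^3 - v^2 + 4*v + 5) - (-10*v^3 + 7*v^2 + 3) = 7*v^3 - 8*v^2 + 4*v + 2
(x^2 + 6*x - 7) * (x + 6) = x^3 + 12*x^2 + 29*x - 42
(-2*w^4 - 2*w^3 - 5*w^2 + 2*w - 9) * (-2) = 4*w^4 + 4*w^3 + 10*w^2 - 4*w + 18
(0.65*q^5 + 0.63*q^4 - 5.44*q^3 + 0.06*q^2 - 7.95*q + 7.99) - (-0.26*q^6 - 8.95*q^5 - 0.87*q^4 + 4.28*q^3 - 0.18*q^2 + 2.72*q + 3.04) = 0.26*q^6 + 9.6*q^5 + 1.5*q^4 - 9.72*q^3 + 0.24*q^2 - 10.67*q + 4.95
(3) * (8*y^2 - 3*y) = 24*y^2 - 9*y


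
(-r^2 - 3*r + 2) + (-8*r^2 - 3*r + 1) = -9*r^2 - 6*r + 3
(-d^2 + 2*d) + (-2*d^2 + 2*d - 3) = -3*d^2 + 4*d - 3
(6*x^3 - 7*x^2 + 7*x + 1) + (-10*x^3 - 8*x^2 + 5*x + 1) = -4*x^3 - 15*x^2 + 12*x + 2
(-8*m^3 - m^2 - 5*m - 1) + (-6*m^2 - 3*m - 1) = -8*m^3 - 7*m^2 - 8*m - 2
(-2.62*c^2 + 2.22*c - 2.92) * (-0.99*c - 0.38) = 2.5938*c^3 - 1.2022*c^2 + 2.0472*c + 1.1096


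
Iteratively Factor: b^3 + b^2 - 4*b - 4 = (b - 2)*(b^2 + 3*b + 2) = (b - 2)*(b + 2)*(b + 1)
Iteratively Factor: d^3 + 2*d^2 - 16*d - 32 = (d - 4)*(d^2 + 6*d + 8) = (d - 4)*(d + 4)*(d + 2)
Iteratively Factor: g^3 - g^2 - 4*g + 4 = (g - 2)*(g^2 + g - 2) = (g - 2)*(g - 1)*(g + 2)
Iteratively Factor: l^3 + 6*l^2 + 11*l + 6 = (l + 2)*(l^2 + 4*l + 3) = (l + 2)*(l + 3)*(l + 1)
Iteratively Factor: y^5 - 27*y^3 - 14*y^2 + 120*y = (y + 4)*(y^4 - 4*y^3 - 11*y^2 + 30*y) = (y + 3)*(y + 4)*(y^3 - 7*y^2 + 10*y) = y*(y + 3)*(y + 4)*(y^2 - 7*y + 10) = y*(y - 2)*(y + 3)*(y + 4)*(y - 5)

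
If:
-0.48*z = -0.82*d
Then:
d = 0.585365853658537*z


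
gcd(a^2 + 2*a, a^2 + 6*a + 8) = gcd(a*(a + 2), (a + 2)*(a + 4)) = a + 2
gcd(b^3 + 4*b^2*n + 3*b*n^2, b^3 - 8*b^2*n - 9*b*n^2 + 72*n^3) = b + 3*n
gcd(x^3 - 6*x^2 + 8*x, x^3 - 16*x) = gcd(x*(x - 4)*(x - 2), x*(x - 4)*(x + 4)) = x^2 - 4*x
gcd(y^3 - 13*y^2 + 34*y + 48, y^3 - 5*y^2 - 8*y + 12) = y - 6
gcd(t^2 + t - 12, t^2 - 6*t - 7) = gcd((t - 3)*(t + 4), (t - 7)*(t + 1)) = 1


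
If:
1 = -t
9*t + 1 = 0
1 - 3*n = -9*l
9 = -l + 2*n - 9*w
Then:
No Solution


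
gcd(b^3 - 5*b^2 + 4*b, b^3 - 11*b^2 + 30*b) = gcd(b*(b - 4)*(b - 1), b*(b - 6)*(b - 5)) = b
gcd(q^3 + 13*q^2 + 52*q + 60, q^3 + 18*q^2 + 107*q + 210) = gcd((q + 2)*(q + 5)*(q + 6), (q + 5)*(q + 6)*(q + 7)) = q^2 + 11*q + 30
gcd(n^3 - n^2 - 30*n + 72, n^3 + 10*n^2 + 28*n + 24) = n + 6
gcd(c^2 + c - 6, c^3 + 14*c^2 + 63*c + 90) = c + 3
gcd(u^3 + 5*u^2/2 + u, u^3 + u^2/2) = u^2 + u/2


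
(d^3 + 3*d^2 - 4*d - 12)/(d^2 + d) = (d^3 + 3*d^2 - 4*d - 12)/(d*(d + 1))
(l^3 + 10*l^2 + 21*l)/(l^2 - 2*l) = (l^2 + 10*l + 21)/(l - 2)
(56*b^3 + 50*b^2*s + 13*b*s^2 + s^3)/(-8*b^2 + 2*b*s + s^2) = (14*b^2 + 9*b*s + s^2)/(-2*b + s)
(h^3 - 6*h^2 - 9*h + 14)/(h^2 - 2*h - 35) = (h^2 + h - 2)/(h + 5)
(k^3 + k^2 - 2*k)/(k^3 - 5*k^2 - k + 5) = k*(k + 2)/(k^2 - 4*k - 5)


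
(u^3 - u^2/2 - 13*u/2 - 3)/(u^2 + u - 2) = (2*u^2 - 5*u - 3)/(2*(u - 1))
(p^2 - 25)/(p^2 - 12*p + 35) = (p + 5)/(p - 7)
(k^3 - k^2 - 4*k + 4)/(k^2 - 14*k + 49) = (k^3 - k^2 - 4*k + 4)/(k^2 - 14*k + 49)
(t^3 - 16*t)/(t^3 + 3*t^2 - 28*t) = (t + 4)/(t + 7)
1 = 1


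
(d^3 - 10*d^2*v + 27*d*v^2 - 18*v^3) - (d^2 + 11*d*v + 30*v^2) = d^3 - 10*d^2*v - d^2 + 27*d*v^2 - 11*d*v - 18*v^3 - 30*v^2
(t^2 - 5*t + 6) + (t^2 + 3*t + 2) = 2*t^2 - 2*t + 8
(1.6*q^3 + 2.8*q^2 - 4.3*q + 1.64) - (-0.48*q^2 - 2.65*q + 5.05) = 1.6*q^3 + 3.28*q^2 - 1.65*q - 3.41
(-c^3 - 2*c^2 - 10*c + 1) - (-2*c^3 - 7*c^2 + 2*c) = c^3 + 5*c^2 - 12*c + 1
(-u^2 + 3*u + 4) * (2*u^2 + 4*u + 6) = -2*u^4 + 2*u^3 + 14*u^2 + 34*u + 24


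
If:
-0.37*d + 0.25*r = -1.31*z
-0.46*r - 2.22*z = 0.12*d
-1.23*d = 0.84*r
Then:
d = 0.00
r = 0.00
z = 0.00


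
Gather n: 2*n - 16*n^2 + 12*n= -16*n^2 + 14*n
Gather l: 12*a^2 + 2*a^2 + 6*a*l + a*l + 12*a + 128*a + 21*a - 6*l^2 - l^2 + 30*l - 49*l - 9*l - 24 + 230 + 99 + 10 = 14*a^2 + 161*a - 7*l^2 + l*(7*a - 28) + 315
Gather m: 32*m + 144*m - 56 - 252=176*m - 308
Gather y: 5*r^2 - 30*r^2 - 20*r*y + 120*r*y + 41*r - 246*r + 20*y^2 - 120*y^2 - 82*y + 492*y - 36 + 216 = -25*r^2 - 205*r - 100*y^2 + y*(100*r + 410) + 180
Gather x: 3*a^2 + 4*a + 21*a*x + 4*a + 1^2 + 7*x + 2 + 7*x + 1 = 3*a^2 + 8*a + x*(21*a + 14) + 4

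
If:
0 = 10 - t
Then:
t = 10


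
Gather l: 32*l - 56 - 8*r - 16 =32*l - 8*r - 72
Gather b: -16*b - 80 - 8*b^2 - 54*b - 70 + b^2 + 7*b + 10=-7*b^2 - 63*b - 140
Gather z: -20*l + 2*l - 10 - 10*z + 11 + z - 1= -18*l - 9*z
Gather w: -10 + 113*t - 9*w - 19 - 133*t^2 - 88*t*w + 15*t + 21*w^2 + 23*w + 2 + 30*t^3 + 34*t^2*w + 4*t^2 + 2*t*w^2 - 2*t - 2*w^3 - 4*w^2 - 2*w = 30*t^3 - 129*t^2 + 126*t - 2*w^3 + w^2*(2*t + 17) + w*(34*t^2 - 88*t + 12) - 27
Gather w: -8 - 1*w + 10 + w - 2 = 0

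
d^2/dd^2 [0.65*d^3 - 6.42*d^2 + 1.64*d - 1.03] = 3.9*d - 12.84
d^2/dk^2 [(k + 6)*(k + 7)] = 2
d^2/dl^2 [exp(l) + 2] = exp(l)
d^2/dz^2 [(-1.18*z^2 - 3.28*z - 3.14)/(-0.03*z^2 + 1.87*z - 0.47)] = (1.73472347597681e-18*z^4 + 0.1383*z^3 - 0.0828720000000027*z^2 - 1.334412*z + 28.158892)/(2.7e-5*z^6 - 0.005049*z^5 + 0.31599*z^4 - 6.697405*z^3 + 4.95051*z^2 - 1.239249*z + 0.103823)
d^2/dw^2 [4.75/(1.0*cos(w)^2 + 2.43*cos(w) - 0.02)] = (-19.0*(1 - cos(w)^2)^2 - 34.6275*cos(w)^3 - 37.928275*cos(w)^2 + 69.02415*cos(w) + 75.28655)/(1.0*cos(w)^2 + 2.43*cos(w) - 0.02)^3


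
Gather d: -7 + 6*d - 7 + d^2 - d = d^2 + 5*d - 14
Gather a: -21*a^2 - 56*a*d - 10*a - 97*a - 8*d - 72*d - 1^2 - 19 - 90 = -21*a^2 + a*(-56*d - 107) - 80*d - 110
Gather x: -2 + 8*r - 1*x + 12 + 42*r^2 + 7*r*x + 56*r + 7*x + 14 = 42*r^2 + 64*r + x*(7*r + 6) + 24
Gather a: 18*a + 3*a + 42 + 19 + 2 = 21*a + 63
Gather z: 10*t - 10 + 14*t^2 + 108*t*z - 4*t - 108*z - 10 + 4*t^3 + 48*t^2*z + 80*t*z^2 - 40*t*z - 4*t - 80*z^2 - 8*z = 4*t^3 + 14*t^2 + 2*t + z^2*(80*t - 80) + z*(48*t^2 + 68*t - 116) - 20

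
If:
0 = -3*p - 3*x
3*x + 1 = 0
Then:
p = 1/3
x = -1/3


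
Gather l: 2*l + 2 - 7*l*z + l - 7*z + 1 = l*(3 - 7*z) - 7*z + 3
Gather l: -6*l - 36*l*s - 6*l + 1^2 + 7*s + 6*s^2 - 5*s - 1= l*(-36*s - 12) + 6*s^2 + 2*s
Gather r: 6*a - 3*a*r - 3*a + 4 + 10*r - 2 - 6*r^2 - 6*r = 3*a - 6*r^2 + r*(4 - 3*a) + 2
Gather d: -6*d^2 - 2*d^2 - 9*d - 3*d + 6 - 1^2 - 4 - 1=-8*d^2 - 12*d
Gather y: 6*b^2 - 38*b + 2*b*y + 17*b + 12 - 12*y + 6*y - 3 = 6*b^2 - 21*b + y*(2*b - 6) + 9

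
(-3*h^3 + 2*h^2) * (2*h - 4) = -6*h^4 + 16*h^3 - 8*h^2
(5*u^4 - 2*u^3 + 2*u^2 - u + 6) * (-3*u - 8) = -15*u^5 - 34*u^4 + 10*u^3 - 13*u^2 - 10*u - 48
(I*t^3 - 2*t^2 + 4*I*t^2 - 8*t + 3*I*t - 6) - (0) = I*t^3 - 2*t^2 + 4*I*t^2 - 8*t + 3*I*t - 6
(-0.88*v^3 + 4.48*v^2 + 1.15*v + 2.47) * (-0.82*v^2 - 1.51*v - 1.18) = 0.7216*v^5 - 2.3448*v^4 - 6.6694*v^3 - 9.0483*v^2 - 5.0867*v - 2.9146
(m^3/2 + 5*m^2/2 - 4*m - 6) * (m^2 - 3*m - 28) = m^5/2 + m^4 - 51*m^3/2 - 64*m^2 + 130*m + 168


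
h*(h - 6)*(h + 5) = h^3 - h^2 - 30*h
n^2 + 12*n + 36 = (n + 6)^2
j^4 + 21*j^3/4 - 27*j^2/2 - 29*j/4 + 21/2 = (j - 2)*(j - 3/4)*(j + 1)*(j + 7)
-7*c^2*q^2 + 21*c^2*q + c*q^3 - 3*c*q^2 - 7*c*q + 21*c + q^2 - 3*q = (-7*c + q)*(q - 3)*(c*q + 1)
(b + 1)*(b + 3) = b^2 + 4*b + 3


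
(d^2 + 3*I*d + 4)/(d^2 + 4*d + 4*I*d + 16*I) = (d - I)/(d + 4)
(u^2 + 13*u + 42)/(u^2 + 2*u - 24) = (u + 7)/(u - 4)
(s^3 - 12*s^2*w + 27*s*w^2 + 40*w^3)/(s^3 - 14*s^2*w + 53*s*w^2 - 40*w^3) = (s + w)/(s - w)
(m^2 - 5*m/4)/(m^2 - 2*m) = (m - 5/4)/(m - 2)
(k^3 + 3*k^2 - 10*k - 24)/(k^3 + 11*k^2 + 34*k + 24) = (k^2 - k - 6)/(k^2 + 7*k + 6)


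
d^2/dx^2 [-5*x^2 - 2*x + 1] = -10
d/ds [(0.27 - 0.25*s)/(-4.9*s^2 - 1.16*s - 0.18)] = (-1.225*s^2 + 2.646*s + 0.3582)/(24.01*s^4 + 11.368*s^3 + 3.1096*s^2 + 0.4176*s + 0.0324)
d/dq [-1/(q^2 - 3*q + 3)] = (2*q - 3)/(q^2 - 3*q + 3)^2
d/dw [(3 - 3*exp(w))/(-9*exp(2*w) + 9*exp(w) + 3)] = (-3*exp(2*w) + 6*exp(w) - 4)*exp(w)/(9*exp(4*w) - 18*exp(3*w) + 3*exp(2*w) + 6*exp(w) + 1)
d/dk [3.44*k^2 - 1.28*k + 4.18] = 6.88*k - 1.28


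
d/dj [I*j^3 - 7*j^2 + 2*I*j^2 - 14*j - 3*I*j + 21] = 3*I*j^2 + j*(-14 + 4*I) - 14 - 3*I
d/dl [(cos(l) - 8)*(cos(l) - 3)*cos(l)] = (-3*cos(l)^2 + 22*cos(l) - 24)*sin(l)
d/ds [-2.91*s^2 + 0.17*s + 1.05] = 0.17 - 5.82*s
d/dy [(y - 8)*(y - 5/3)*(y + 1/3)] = 3*y^2 - 56*y/3 + 91/9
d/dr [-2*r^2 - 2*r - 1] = -4*r - 2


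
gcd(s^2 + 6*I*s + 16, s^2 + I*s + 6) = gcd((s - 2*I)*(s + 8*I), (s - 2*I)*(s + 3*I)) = s - 2*I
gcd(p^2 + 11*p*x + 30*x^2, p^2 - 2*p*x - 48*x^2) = p + 6*x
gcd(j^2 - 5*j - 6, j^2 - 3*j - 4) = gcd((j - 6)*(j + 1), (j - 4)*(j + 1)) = j + 1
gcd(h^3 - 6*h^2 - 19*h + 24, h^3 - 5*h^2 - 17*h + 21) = h^2 + 2*h - 3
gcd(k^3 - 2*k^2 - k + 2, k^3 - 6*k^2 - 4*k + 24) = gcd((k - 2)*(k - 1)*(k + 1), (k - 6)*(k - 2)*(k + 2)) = k - 2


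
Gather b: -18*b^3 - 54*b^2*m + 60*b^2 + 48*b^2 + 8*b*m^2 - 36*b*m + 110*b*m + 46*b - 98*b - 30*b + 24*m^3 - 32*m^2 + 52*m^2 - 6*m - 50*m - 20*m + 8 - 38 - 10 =-18*b^3 + b^2*(108 - 54*m) + b*(8*m^2 + 74*m - 82) + 24*m^3 + 20*m^2 - 76*m - 40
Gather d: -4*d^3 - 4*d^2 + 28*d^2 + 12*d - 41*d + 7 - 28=-4*d^3 + 24*d^2 - 29*d - 21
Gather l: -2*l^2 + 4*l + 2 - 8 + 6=-2*l^2 + 4*l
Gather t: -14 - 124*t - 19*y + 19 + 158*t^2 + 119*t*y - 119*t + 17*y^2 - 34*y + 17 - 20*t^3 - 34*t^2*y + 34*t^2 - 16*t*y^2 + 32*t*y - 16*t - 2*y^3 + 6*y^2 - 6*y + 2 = -20*t^3 + t^2*(192 - 34*y) + t*(-16*y^2 + 151*y - 259) - 2*y^3 + 23*y^2 - 59*y + 24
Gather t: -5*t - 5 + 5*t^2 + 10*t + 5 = 5*t^2 + 5*t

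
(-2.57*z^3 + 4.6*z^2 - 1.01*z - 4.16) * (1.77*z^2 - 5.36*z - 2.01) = -4.5489*z^5 + 21.9172*z^4 - 21.278*z^3 - 11.1956*z^2 + 24.3277*z + 8.3616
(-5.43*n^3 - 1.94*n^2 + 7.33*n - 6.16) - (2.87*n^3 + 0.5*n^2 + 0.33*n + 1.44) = -8.3*n^3 - 2.44*n^2 + 7.0*n - 7.6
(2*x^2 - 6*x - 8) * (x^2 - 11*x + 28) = 2*x^4 - 28*x^3 + 114*x^2 - 80*x - 224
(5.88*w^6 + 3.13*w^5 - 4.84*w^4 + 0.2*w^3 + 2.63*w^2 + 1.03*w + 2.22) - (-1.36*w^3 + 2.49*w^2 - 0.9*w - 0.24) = 5.88*w^6 + 3.13*w^5 - 4.84*w^4 + 1.56*w^3 + 0.14*w^2 + 1.93*w + 2.46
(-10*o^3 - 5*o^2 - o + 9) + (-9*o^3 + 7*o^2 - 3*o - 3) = -19*o^3 + 2*o^2 - 4*o + 6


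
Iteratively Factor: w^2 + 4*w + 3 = (w + 1)*(w + 3)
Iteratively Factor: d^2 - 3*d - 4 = (d - 4)*(d + 1)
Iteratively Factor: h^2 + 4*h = (h + 4)*(h)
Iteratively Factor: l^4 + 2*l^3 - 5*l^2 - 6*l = (l + 1)*(l^3 + l^2 - 6*l) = (l + 1)*(l + 3)*(l^2 - 2*l) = (l - 2)*(l + 1)*(l + 3)*(l)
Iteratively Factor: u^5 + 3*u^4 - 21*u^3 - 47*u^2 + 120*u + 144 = (u + 4)*(u^4 - u^3 - 17*u^2 + 21*u + 36) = (u - 3)*(u + 4)*(u^3 + 2*u^2 - 11*u - 12) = (u - 3)*(u + 4)^2*(u^2 - 2*u - 3) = (u - 3)*(u + 1)*(u + 4)^2*(u - 3)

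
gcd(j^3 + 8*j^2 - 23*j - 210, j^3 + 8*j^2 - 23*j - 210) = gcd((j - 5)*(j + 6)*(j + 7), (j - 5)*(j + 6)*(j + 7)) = j^3 + 8*j^2 - 23*j - 210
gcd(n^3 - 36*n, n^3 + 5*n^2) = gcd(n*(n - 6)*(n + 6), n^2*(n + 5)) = n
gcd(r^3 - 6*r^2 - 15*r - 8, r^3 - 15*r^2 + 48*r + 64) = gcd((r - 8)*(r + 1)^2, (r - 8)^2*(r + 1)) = r^2 - 7*r - 8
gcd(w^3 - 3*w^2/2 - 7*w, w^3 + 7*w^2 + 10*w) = w^2 + 2*w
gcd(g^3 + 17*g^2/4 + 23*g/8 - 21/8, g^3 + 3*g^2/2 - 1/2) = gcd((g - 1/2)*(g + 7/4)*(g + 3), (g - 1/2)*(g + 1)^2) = g - 1/2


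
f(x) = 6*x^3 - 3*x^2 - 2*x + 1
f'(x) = 18*x^2 - 6*x - 2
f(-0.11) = 1.18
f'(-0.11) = -1.12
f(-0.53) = 0.32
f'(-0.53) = 6.24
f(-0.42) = 0.87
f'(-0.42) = 3.70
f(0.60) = 0.02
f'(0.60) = 0.88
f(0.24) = 0.43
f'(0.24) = -2.40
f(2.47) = 68.17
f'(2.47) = 93.00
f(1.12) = 3.43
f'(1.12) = 13.86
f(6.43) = 1459.19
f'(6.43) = 703.63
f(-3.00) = -182.00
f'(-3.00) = 178.00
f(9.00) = 4114.00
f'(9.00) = 1402.00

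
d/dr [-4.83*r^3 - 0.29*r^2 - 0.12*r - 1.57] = -14.49*r^2 - 0.58*r - 0.12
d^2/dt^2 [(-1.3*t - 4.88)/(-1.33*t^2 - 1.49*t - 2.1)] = ((1.3*t + 4.88)*(2.66*t + 1.49)*(5.32*t + 2.98) - (10.374*t + 16.8548)*(1.33*t^2 + 1.49*t + 2.1))/(1.33*t^2 + 1.49*t + 2.1)^3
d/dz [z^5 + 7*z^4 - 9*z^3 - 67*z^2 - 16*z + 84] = 5*z^4 + 28*z^3 - 27*z^2 - 134*z - 16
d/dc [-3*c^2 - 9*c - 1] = -6*c - 9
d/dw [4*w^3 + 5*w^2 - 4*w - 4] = 12*w^2 + 10*w - 4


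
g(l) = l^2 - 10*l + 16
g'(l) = 2*l - 10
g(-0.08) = 16.81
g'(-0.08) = -10.16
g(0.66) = 9.84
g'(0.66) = -8.68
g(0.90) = 7.81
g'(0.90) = -8.20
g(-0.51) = 21.36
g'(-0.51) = -11.02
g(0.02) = 15.80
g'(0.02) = -9.96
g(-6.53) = 123.94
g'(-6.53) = -23.06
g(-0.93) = 26.16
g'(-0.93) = -11.86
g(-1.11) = 28.33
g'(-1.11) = -12.22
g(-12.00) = 280.00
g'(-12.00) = -34.00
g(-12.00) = 280.00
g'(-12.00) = -34.00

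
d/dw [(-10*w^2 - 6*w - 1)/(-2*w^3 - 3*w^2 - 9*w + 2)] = (-20*w^4 - 24*w^3 + 66*w^2 - 46*w - 21)/(4*w^6 + 12*w^5 + 45*w^4 + 46*w^3 + 69*w^2 - 36*w + 4)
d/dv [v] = 1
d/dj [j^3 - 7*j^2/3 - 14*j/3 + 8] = 3*j^2 - 14*j/3 - 14/3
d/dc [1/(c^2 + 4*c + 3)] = 2*(-c - 2)/(c^2 + 4*c + 3)^2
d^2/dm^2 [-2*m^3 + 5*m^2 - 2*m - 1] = 10 - 12*m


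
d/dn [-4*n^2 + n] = 1 - 8*n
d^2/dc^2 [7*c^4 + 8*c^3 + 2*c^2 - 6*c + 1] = 84*c^2 + 48*c + 4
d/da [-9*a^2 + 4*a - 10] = 4 - 18*a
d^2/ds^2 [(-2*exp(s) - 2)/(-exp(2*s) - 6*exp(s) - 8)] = 2*(exp(4*s) - 2*exp(3*s) - 30*exp(2*s) - 44*exp(s) + 16)*exp(s)/(exp(6*s) + 18*exp(5*s) + 132*exp(4*s) + 504*exp(3*s) + 1056*exp(2*s) + 1152*exp(s) + 512)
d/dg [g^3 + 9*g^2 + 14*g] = 3*g^2 + 18*g + 14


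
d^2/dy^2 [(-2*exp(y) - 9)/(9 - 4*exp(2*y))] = (32*exp(4*y) + 576*exp(3*y) + 432*exp(2*y) + 1296*exp(y) + 162)*exp(y)/(64*exp(6*y) - 432*exp(4*y) + 972*exp(2*y) - 729)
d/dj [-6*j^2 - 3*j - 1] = -12*j - 3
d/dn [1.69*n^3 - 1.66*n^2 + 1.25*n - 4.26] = 5.07*n^2 - 3.32*n + 1.25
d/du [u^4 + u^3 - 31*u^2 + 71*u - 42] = 4*u^3 + 3*u^2 - 62*u + 71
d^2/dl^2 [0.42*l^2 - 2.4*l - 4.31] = 0.840000000000000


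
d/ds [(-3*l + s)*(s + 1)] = -3*l + 2*s + 1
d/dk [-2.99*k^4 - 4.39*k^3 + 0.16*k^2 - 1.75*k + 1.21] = -11.96*k^3 - 13.17*k^2 + 0.32*k - 1.75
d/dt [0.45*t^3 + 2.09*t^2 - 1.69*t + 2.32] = 1.35*t^2 + 4.18*t - 1.69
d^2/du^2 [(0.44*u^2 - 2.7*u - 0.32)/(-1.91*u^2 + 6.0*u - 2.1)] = (9.61493999999999*u^3 + 17.593392*u^2 - 86.9814*u + 84.63216)/(6.967871*u^6 - 65.6658*u^5 + 229.26303*u^4 - 360.396*u^3 + 252.0693*u^2 - 79.38*u + 9.261)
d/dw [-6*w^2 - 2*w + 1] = -12*w - 2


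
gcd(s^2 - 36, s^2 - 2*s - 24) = s - 6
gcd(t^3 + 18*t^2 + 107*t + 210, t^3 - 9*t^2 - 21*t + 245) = t + 5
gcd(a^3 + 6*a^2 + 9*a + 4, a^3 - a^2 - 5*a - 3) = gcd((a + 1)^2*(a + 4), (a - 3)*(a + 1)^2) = a^2 + 2*a + 1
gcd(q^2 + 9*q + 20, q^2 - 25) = q + 5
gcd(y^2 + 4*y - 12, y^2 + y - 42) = 1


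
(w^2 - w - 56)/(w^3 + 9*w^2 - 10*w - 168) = (w - 8)/(w^2 + 2*w - 24)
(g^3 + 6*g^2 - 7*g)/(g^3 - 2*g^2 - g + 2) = g*(g + 7)/(g^2 - g - 2)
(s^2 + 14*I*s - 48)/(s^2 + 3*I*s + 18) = (s + 8*I)/(s - 3*I)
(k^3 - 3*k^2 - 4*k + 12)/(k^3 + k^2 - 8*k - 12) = (k - 2)/(k + 2)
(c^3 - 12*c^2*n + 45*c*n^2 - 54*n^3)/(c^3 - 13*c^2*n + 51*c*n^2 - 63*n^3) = (c - 6*n)/(c - 7*n)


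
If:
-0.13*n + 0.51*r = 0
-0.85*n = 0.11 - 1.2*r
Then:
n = -0.20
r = -0.05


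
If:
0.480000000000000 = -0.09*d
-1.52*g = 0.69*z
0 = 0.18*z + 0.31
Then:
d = -5.33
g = 0.78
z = -1.72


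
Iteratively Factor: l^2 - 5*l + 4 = (l - 4)*(l - 1)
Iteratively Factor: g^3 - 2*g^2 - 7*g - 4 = (g + 1)*(g^2 - 3*g - 4) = (g + 1)^2*(g - 4)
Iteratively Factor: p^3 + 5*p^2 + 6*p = (p)*(p^2 + 5*p + 6) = p*(p + 2)*(p + 3)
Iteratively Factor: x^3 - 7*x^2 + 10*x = (x - 2)*(x^2 - 5*x) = (x - 5)*(x - 2)*(x)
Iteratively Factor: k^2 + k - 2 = (k - 1)*(k + 2)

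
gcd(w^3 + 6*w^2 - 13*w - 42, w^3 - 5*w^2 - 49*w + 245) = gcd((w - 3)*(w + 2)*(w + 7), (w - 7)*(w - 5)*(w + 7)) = w + 7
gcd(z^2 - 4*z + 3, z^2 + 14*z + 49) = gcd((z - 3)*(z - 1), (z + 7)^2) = 1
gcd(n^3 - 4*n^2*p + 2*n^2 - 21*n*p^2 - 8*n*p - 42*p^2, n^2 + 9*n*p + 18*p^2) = n + 3*p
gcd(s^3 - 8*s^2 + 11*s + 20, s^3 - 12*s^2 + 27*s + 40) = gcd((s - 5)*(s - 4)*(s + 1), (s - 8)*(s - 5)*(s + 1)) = s^2 - 4*s - 5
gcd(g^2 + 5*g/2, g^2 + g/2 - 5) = g + 5/2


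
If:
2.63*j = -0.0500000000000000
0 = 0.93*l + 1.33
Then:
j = -0.02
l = -1.43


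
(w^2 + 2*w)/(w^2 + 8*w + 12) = w/(w + 6)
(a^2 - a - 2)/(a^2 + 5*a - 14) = (a + 1)/(a + 7)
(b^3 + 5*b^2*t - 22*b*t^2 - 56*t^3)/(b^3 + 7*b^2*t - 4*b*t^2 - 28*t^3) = (-b + 4*t)/(-b + 2*t)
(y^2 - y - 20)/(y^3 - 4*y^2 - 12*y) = (-y^2 + y + 20)/(y*(-y^2 + 4*y + 12))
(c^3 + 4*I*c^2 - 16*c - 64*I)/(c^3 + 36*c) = (c^3 + 4*I*c^2 - 16*c - 64*I)/(c*(c^2 + 36))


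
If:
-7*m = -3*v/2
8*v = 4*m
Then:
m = 0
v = 0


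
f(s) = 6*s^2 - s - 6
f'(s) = 12*s - 1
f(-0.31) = -5.11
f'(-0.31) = -4.72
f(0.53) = -4.84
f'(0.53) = 5.36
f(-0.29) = -5.21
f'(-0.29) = -4.48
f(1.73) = 10.23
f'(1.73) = 19.76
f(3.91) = 81.82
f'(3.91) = 45.92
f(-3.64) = 77.14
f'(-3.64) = -44.68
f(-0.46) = -4.27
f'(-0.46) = -6.52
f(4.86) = 130.86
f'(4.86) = 57.32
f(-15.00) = 1359.00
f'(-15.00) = -181.00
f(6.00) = 204.00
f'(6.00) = 71.00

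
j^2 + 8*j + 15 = (j + 3)*(j + 5)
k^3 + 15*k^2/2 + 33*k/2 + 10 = (k + 1)*(k + 5/2)*(k + 4)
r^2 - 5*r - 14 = (r - 7)*(r + 2)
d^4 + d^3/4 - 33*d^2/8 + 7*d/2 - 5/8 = (d - 1)^2*(d - 1/4)*(d + 5/2)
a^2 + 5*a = a*(a + 5)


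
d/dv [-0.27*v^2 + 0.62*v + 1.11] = 0.62 - 0.54*v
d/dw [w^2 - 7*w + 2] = 2*w - 7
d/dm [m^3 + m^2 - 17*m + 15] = 3*m^2 + 2*m - 17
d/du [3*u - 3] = 3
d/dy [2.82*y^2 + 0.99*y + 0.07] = 5.64*y + 0.99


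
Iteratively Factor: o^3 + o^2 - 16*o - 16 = (o + 1)*(o^2 - 16) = (o + 1)*(o + 4)*(o - 4)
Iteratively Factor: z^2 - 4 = (z + 2)*(z - 2)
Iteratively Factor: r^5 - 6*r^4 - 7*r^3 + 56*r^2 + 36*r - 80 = (r + 2)*(r^4 - 8*r^3 + 9*r^2 + 38*r - 40) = (r + 2)^2*(r^3 - 10*r^2 + 29*r - 20) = (r - 1)*(r + 2)^2*(r^2 - 9*r + 20) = (r - 4)*(r - 1)*(r + 2)^2*(r - 5)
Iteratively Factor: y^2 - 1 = (y - 1)*(y + 1)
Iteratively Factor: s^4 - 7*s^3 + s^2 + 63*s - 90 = (s - 2)*(s^3 - 5*s^2 - 9*s + 45) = (s - 3)*(s - 2)*(s^2 - 2*s - 15) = (s - 5)*(s - 3)*(s - 2)*(s + 3)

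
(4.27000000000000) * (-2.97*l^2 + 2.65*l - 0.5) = -12.6819*l^2 + 11.3155*l - 2.135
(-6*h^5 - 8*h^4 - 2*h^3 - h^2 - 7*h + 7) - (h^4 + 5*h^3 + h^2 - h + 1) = -6*h^5 - 9*h^4 - 7*h^3 - 2*h^2 - 6*h + 6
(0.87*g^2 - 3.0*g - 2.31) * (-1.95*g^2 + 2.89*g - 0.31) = -1.6965*g^4 + 8.3643*g^3 - 4.4352*g^2 - 5.7459*g + 0.7161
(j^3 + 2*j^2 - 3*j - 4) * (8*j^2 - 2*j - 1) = 8*j^5 + 14*j^4 - 29*j^3 - 28*j^2 + 11*j + 4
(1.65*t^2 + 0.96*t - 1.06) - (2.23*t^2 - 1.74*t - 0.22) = -0.58*t^2 + 2.7*t - 0.84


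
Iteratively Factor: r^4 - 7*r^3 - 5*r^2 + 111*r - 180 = (r - 3)*(r^3 - 4*r^2 - 17*r + 60) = (r - 5)*(r - 3)*(r^2 + r - 12) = (r - 5)*(r - 3)*(r + 4)*(r - 3)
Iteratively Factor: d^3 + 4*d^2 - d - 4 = (d - 1)*(d^2 + 5*d + 4) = (d - 1)*(d + 1)*(d + 4)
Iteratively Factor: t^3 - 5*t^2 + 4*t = (t - 1)*(t^2 - 4*t) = t*(t - 1)*(t - 4)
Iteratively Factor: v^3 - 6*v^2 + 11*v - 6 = (v - 2)*(v^2 - 4*v + 3) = (v - 2)*(v - 1)*(v - 3)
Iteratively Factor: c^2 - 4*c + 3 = (c - 1)*(c - 3)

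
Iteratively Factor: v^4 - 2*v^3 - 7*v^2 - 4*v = (v)*(v^3 - 2*v^2 - 7*v - 4) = v*(v - 4)*(v^2 + 2*v + 1) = v*(v - 4)*(v + 1)*(v + 1)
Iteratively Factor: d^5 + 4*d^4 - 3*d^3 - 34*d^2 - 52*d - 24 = (d + 2)*(d^4 + 2*d^3 - 7*d^2 - 20*d - 12) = (d + 2)^2*(d^3 - 7*d - 6) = (d - 3)*(d + 2)^2*(d^2 + 3*d + 2) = (d - 3)*(d + 1)*(d + 2)^2*(d + 2)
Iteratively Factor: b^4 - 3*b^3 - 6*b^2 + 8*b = (b)*(b^3 - 3*b^2 - 6*b + 8) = b*(b - 4)*(b^2 + b - 2) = b*(b - 4)*(b - 1)*(b + 2)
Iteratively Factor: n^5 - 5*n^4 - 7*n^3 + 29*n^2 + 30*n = (n + 1)*(n^4 - 6*n^3 - n^2 + 30*n) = (n + 1)*(n + 2)*(n^3 - 8*n^2 + 15*n) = (n - 3)*(n + 1)*(n + 2)*(n^2 - 5*n) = (n - 5)*(n - 3)*(n + 1)*(n + 2)*(n)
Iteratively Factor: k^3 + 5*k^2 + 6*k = (k + 2)*(k^2 + 3*k) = k*(k + 2)*(k + 3)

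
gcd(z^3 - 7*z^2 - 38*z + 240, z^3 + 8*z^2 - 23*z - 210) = z^2 + z - 30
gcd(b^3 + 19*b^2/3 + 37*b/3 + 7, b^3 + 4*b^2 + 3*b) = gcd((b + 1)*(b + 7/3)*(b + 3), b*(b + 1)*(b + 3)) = b^2 + 4*b + 3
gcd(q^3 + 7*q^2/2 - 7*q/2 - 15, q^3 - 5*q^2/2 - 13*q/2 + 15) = q^2 + q/2 - 5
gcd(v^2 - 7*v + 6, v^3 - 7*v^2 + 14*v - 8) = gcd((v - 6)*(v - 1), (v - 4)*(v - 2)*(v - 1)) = v - 1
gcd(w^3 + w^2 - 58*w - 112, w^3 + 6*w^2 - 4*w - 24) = w + 2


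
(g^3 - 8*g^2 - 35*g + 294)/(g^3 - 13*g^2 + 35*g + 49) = (g + 6)/(g + 1)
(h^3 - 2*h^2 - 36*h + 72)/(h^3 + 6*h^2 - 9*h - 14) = (h^2 - 36)/(h^2 + 8*h + 7)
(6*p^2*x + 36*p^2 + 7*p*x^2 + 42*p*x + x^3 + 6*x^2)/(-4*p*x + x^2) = (6*p^2*x + 36*p^2 + 7*p*x^2 + 42*p*x + x^3 + 6*x^2)/(x*(-4*p + x))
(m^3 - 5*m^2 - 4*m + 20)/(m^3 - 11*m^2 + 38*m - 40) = (m + 2)/(m - 4)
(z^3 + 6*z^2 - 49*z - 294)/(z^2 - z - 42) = z + 7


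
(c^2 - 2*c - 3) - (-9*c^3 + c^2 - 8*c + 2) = 9*c^3 + 6*c - 5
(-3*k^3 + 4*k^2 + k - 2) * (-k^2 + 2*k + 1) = 3*k^5 - 10*k^4 + 4*k^3 + 8*k^2 - 3*k - 2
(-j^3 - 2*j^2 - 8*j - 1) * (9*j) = -9*j^4 - 18*j^3 - 72*j^2 - 9*j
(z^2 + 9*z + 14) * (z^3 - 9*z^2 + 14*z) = z^5 - 53*z^3 + 196*z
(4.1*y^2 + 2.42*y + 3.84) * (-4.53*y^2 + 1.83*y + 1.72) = -18.573*y^4 - 3.4596*y^3 - 5.9146*y^2 + 11.1896*y + 6.6048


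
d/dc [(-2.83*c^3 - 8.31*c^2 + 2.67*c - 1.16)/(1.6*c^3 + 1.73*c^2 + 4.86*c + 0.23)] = (1.77635683940025e-15*c^5 + 8.4001*c^4 - 36.0516*c^3 - 41.3904*c^2 + 0.190999999999999*c + 6.2517)/(2.56*c^6 + 5.536*c^5 + 18.5449*c^4 + 17.5516*c^3 + 24.4154*c^2 + 2.2356*c + 0.0529)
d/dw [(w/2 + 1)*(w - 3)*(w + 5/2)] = 3*w^2/2 + 3*w/2 - 17/4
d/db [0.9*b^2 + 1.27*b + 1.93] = 1.8*b + 1.27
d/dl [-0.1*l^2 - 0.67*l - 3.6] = -0.2*l - 0.67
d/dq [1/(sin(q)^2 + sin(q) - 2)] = -(2*sin(q) + 1)*cos(q)/(sin(q)^2 + sin(q) - 2)^2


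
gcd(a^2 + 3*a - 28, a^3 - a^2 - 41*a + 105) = a + 7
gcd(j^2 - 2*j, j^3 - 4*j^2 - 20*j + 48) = j - 2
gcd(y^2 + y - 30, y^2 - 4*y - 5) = y - 5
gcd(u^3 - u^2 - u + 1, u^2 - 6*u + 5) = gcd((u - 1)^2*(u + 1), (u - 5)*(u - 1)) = u - 1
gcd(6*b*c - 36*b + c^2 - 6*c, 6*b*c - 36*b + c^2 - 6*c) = 6*b*c - 36*b + c^2 - 6*c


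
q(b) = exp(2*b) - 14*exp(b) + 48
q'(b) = 2*exp(2*b) - 14*exp(b)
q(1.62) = 2.79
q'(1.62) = -19.68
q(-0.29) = 38.08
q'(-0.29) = -9.36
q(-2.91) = 47.24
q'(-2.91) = -0.76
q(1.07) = 15.68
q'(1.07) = -23.82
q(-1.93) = 45.99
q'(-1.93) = -1.99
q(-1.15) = 43.67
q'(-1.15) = -4.23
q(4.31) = 4547.22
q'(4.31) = 10040.61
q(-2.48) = 46.83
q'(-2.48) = -1.16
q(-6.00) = 47.97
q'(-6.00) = -0.03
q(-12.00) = 48.00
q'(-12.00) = 0.00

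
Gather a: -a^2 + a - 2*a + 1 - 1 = -a^2 - a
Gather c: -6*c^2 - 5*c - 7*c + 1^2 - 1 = -6*c^2 - 12*c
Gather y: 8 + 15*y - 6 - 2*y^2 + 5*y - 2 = -2*y^2 + 20*y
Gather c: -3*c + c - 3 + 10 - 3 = 4 - 2*c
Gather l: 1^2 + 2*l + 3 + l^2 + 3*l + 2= l^2 + 5*l + 6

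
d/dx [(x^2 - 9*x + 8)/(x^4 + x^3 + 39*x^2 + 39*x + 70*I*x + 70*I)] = ((2*x - 9)*(x^4 + x^3 + 39*x^2 + 39*x + 70*I*x + 70*I) - (x^2 - 9*x + 8)*(4*x^3 + 3*x^2 + 78*x + 39 + 70*I))/(x^4 + x^3 + 39*x^2 + 39*x + 70*I*x + 70*I)^2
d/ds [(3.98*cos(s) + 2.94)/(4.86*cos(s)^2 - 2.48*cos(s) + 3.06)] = (19.3428*cos(s)^2 + 28.5768*cos(s) - 19.47)*sin(s)/(23.6196*cos(s)^4 - 24.1056*cos(s)^3 + 35.8936*cos(s)^2 - 15.1776*cos(s) + 9.3636)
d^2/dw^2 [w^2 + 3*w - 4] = 2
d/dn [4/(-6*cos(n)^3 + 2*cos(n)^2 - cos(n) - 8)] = 4*(-18*cos(n)^2 + 4*cos(n) - 1)*sin(n)/(6*cos(n)^3 - 2*cos(n)^2 + cos(n) + 8)^2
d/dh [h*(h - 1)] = 2*h - 1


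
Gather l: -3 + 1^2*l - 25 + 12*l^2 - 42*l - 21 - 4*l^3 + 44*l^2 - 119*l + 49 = -4*l^3 + 56*l^2 - 160*l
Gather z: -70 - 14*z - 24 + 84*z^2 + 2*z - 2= 84*z^2 - 12*z - 96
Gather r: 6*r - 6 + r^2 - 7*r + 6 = r^2 - r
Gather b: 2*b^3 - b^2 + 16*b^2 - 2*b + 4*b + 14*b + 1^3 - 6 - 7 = 2*b^3 + 15*b^2 + 16*b - 12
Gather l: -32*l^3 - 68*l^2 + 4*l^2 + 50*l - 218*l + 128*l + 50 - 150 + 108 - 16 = -32*l^3 - 64*l^2 - 40*l - 8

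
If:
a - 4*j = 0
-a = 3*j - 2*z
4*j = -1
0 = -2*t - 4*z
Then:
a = -1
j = -1/4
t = 7/4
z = -7/8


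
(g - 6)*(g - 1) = g^2 - 7*g + 6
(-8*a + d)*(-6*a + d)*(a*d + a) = 48*a^3*d + 48*a^3 - 14*a^2*d^2 - 14*a^2*d + a*d^3 + a*d^2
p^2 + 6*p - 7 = (p - 1)*(p + 7)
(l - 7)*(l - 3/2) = l^2 - 17*l/2 + 21/2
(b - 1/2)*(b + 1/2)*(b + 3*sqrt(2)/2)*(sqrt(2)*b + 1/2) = sqrt(2)*b^4 + 7*b^3/2 + sqrt(2)*b^2/2 - 7*b/8 - 3*sqrt(2)/16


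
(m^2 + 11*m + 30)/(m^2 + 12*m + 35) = (m + 6)/(m + 7)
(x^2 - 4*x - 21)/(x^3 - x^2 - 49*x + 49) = (x + 3)/(x^2 + 6*x - 7)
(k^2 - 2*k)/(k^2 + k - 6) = k/(k + 3)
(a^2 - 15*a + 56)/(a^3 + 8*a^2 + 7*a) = (a^2 - 15*a + 56)/(a*(a^2 + 8*a + 7))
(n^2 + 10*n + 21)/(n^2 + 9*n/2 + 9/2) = 2*(n + 7)/(2*n + 3)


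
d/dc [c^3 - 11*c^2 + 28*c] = 3*c^2 - 22*c + 28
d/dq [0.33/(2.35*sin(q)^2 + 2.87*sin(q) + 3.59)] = -(1.551*sin(q) + 0.9471)*cos(q)/(2.35*sin(q)^2 + 2.87*sin(q) + 3.59)^2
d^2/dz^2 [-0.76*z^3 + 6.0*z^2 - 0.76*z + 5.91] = 12.0 - 4.56*z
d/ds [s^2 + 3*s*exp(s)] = 3*s*exp(s) + 2*s + 3*exp(s)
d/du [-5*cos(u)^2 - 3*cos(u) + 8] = (10*cos(u) + 3)*sin(u)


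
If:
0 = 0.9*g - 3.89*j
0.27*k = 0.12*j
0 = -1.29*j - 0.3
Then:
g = -1.01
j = -0.23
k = -0.10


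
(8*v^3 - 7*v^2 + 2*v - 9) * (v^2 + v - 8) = 8*v^5 + v^4 - 69*v^3 + 49*v^2 - 25*v + 72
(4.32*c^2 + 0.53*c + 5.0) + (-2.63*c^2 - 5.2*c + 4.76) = 1.69*c^2 - 4.67*c + 9.76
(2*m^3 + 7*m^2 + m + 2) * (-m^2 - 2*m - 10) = -2*m^5 - 11*m^4 - 35*m^3 - 74*m^2 - 14*m - 20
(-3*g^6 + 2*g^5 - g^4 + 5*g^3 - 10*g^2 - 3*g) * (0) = 0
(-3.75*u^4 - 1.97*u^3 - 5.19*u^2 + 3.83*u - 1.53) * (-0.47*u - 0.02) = 1.7625*u^5 + 1.0009*u^4 + 2.4787*u^3 - 1.6963*u^2 + 0.6425*u + 0.0306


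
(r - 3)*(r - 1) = r^2 - 4*r + 3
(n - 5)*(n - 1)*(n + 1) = n^3 - 5*n^2 - n + 5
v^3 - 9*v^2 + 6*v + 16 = (v - 8)*(v - 2)*(v + 1)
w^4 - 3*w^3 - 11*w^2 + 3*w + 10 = (w - 5)*(w - 1)*(w + 1)*(w + 2)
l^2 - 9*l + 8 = (l - 8)*(l - 1)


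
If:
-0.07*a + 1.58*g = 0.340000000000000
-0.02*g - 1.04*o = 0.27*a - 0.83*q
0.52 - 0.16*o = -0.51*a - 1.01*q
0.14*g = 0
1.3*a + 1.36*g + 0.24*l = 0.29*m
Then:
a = -4.86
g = 0.00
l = 1.20833333333333*m + 26.3095238095238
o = 3.21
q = 2.45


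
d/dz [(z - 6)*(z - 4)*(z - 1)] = 3*z^2 - 22*z + 34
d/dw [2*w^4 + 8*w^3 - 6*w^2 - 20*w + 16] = 8*w^3 + 24*w^2 - 12*w - 20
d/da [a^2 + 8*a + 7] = 2*a + 8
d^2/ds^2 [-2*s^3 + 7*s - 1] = -12*s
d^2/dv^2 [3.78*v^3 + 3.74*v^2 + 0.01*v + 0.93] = 22.68*v + 7.48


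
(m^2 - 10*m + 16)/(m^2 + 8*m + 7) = (m^2 - 10*m + 16)/(m^2 + 8*m + 7)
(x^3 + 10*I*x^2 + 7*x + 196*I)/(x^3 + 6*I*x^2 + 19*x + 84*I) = (x + 7*I)/(x + 3*I)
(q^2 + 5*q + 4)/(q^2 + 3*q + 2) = (q + 4)/(q + 2)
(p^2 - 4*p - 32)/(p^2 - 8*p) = (p + 4)/p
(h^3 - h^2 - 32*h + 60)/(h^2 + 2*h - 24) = (h^2 - 7*h + 10)/(h - 4)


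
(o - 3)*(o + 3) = o^2 - 9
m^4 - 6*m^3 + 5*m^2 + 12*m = m*(m - 4)*(m - 3)*(m + 1)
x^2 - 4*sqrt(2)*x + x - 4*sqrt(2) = (x + 1)*(x - 4*sqrt(2))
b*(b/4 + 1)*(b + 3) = b^3/4 + 7*b^2/4 + 3*b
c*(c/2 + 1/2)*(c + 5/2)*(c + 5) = c^4/2 + 17*c^3/4 + 10*c^2 + 25*c/4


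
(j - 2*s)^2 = j^2 - 4*j*s + 4*s^2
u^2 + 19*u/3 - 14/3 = (u - 2/3)*(u + 7)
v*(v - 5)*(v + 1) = v^3 - 4*v^2 - 5*v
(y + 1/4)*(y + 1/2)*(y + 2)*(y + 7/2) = y^4 + 25*y^3/4 + 45*y^2/4 + 95*y/16 + 7/8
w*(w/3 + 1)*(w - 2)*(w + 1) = w^4/3 + 2*w^3/3 - 5*w^2/3 - 2*w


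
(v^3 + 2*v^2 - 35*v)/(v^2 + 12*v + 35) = v*(v - 5)/(v + 5)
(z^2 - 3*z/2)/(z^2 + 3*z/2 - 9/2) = z/(z + 3)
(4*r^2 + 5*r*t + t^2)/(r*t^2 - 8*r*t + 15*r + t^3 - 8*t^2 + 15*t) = (4*r + t)/(t^2 - 8*t + 15)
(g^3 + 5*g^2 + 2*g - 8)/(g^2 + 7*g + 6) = (g^3 + 5*g^2 + 2*g - 8)/(g^2 + 7*g + 6)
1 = 1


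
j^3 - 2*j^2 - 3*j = j*(j - 3)*(j + 1)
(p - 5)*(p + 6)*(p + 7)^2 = p^4 + 15*p^3 + 33*p^2 - 371*p - 1470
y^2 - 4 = (y - 2)*(y + 2)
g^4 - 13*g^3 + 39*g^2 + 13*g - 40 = (g - 8)*(g - 5)*(g - 1)*(g + 1)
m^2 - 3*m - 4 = (m - 4)*(m + 1)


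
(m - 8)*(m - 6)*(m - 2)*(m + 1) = m^4 - 15*m^3 + 60*m^2 - 20*m - 96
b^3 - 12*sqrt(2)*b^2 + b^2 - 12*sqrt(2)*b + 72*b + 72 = (b + 1)*(b - 6*sqrt(2))^2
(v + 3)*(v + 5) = v^2 + 8*v + 15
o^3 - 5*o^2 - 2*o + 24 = (o - 4)*(o - 3)*(o + 2)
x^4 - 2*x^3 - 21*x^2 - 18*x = x*(x - 6)*(x + 1)*(x + 3)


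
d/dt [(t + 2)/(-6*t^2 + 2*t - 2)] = (-3*t^2 + t + (t + 2)*(6*t - 1) - 1)/(2*(3*t^2 - t + 1)^2)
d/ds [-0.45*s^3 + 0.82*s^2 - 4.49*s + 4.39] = -1.35*s^2 + 1.64*s - 4.49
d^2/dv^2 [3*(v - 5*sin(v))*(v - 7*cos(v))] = 15*v*sin(v) + 21*v*cos(v) + 42*sin(v) - 210*sin(2*v) - 30*cos(v) + 6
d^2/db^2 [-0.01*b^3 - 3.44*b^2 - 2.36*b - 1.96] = -0.06*b - 6.88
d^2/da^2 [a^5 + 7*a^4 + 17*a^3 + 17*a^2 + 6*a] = 20*a^3 + 84*a^2 + 102*a + 34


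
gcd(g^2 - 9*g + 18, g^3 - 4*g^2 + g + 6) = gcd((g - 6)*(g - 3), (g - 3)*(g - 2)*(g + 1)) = g - 3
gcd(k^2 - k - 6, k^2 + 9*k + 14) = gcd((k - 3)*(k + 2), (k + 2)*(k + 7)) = k + 2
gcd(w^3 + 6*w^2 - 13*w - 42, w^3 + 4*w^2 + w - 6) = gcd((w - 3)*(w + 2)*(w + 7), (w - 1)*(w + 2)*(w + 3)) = w + 2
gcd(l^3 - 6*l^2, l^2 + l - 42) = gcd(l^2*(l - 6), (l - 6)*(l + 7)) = l - 6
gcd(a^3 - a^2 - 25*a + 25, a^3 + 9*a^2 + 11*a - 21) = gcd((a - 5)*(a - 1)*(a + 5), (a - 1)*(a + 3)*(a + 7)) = a - 1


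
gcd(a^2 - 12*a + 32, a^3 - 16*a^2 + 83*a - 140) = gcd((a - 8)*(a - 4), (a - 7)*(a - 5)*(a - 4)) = a - 4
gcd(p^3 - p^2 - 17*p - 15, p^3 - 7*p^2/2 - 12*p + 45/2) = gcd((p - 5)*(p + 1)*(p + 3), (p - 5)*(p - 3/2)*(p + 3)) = p^2 - 2*p - 15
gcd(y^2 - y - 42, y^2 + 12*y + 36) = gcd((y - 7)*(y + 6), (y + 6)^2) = y + 6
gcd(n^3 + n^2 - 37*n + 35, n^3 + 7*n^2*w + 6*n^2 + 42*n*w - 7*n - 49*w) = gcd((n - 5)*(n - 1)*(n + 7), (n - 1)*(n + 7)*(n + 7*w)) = n^2 + 6*n - 7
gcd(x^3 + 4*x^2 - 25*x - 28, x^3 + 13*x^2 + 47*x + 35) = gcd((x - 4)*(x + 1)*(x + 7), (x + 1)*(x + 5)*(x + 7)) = x^2 + 8*x + 7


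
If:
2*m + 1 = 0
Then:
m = -1/2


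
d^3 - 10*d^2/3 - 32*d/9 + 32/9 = (d - 4)*(d - 2/3)*(d + 4/3)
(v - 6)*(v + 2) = v^2 - 4*v - 12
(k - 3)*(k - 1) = k^2 - 4*k + 3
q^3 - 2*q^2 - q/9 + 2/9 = (q - 2)*(q - 1/3)*(q + 1/3)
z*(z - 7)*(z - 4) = z^3 - 11*z^2 + 28*z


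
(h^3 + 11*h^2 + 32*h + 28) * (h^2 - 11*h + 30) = h^5 - 59*h^3 + 6*h^2 + 652*h + 840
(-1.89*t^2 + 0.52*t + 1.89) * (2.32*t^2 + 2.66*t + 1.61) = -4.3848*t^4 - 3.821*t^3 + 2.7251*t^2 + 5.8646*t + 3.0429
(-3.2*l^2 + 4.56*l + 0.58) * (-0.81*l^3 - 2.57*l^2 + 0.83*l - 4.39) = 2.592*l^5 + 4.5304*l^4 - 14.845*l^3 + 16.3422*l^2 - 19.537*l - 2.5462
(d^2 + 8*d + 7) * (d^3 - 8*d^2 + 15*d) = d^5 - 42*d^3 + 64*d^2 + 105*d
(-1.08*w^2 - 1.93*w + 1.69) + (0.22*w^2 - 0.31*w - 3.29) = -0.86*w^2 - 2.24*w - 1.6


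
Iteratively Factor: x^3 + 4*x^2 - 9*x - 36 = (x - 3)*(x^2 + 7*x + 12) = (x - 3)*(x + 3)*(x + 4)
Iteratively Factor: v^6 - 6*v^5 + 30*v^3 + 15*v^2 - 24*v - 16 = (v + 1)*(v^5 - 7*v^4 + 7*v^3 + 23*v^2 - 8*v - 16) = (v + 1)^2*(v^4 - 8*v^3 + 15*v^2 + 8*v - 16) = (v + 1)^3*(v^3 - 9*v^2 + 24*v - 16) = (v - 4)*(v + 1)^3*(v^2 - 5*v + 4) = (v - 4)^2*(v + 1)^3*(v - 1)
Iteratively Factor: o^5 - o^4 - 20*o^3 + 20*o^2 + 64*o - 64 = (o - 2)*(o^4 + o^3 - 18*o^2 - 16*o + 32) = (o - 2)*(o + 2)*(o^3 - o^2 - 16*o + 16) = (o - 2)*(o - 1)*(o + 2)*(o^2 - 16) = (o - 4)*(o - 2)*(o - 1)*(o + 2)*(o + 4)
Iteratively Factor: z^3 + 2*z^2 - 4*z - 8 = (z + 2)*(z^2 - 4) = (z + 2)^2*(z - 2)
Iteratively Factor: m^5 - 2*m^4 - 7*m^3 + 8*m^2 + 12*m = (m + 1)*(m^4 - 3*m^3 - 4*m^2 + 12*m) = (m - 2)*(m + 1)*(m^3 - m^2 - 6*m) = (m - 3)*(m - 2)*(m + 1)*(m^2 + 2*m) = (m - 3)*(m - 2)*(m + 1)*(m + 2)*(m)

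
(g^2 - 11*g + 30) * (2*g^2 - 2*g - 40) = 2*g^4 - 24*g^3 + 42*g^2 + 380*g - 1200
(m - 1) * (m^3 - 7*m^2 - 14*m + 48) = m^4 - 8*m^3 - 7*m^2 + 62*m - 48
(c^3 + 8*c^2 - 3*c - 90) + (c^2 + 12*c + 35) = c^3 + 9*c^2 + 9*c - 55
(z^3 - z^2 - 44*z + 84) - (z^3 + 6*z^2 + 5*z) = -7*z^2 - 49*z + 84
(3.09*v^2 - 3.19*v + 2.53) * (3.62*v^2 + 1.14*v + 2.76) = 11.1858*v^4 - 8.0252*v^3 + 14.0504*v^2 - 5.9202*v + 6.9828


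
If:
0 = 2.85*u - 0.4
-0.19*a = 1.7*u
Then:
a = -1.26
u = 0.14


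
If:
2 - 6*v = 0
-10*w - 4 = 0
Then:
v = 1/3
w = -2/5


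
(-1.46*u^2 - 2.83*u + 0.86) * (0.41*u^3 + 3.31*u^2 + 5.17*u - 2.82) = -0.5986*u^5 - 5.9929*u^4 - 16.5629*u^3 - 7.6673*u^2 + 12.4268*u - 2.4252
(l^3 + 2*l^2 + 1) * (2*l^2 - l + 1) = 2*l^5 + 3*l^4 - l^3 + 4*l^2 - l + 1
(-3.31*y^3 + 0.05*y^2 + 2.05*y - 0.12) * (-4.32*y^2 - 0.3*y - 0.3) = 14.2992*y^5 + 0.777*y^4 - 7.878*y^3 - 0.1116*y^2 - 0.579*y + 0.036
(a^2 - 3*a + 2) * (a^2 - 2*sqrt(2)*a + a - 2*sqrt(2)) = a^4 - 2*sqrt(2)*a^3 - 2*a^3 - a^2 + 4*sqrt(2)*a^2 + 2*a + 2*sqrt(2)*a - 4*sqrt(2)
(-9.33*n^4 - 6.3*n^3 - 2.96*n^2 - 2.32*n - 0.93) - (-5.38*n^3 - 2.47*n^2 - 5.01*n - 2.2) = -9.33*n^4 - 0.92*n^3 - 0.49*n^2 + 2.69*n + 1.27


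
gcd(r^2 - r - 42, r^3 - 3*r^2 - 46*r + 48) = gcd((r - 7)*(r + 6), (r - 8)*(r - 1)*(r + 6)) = r + 6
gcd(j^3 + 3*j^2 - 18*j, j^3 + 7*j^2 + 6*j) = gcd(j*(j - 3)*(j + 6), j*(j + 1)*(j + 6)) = j^2 + 6*j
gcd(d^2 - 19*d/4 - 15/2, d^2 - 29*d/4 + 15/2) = d - 6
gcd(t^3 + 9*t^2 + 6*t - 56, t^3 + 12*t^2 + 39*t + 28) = t^2 + 11*t + 28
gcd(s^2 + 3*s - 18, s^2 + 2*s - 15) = s - 3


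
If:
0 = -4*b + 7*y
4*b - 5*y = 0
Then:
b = 0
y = 0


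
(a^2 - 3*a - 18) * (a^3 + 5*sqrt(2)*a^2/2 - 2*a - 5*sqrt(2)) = a^5 - 3*a^4 + 5*sqrt(2)*a^4/2 - 20*a^3 - 15*sqrt(2)*a^3/2 - 50*sqrt(2)*a^2 + 6*a^2 + 15*sqrt(2)*a + 36*a + 90*sqrt(2)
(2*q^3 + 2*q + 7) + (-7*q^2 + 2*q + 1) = 2*q^3 - 7*q^2 + 4*q + 8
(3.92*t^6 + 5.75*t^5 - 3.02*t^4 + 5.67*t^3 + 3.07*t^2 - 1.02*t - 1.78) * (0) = 0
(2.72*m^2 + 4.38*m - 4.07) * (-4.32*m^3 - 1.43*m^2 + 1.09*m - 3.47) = -11.7504*m^5 - 22.8112*m^4 + 14.2838*m^3 + 1.1559*m^2 - 19.6349*m + 14.1229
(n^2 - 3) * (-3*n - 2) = -3*n^3 - 2*n^2 + 9*n + 6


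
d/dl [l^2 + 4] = 2*l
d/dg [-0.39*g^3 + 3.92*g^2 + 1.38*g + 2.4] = -1.17*g^2 + 7.84*g + 1.38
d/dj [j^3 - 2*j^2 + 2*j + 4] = 3*j^2 - 4*j + 2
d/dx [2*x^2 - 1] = 4*x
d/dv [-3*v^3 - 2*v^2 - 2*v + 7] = -9*v^2 - 4*v - 2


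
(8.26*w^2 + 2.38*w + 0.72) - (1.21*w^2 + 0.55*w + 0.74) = 7.05*w^2 + 1.83*w - 0.02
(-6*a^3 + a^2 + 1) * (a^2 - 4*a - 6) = -6*a^5 + 25*a^4 + 32*a^3 - 5*a^2 - 4*a - 6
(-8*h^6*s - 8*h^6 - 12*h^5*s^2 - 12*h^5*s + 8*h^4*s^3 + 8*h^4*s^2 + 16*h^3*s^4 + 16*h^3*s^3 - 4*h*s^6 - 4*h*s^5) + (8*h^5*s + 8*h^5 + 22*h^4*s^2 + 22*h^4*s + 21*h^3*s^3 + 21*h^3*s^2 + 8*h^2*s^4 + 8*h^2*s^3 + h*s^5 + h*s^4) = -8*h^6*s - 8*h^6 - 12*h^5*s^2 - 4*h^5*s + 8*h^5 + 8*h^4*s^3 + 30*h^4*s^2 + 22*h^4*s + 16*h^3*s^4 + 37*h^3*s^3 + 21*h^3*s^2 + 8*h^2*s^4 + 8*h^2*s^3 - 4*h*s^6 - 3*h*s^5 + h*s^4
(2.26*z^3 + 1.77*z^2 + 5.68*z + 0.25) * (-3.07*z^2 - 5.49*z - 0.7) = -6.9382*z^5 - 17.8413*z^4 - 28.7369*z^3 - 33.1897*z^2 - 5.3485*z - 0.175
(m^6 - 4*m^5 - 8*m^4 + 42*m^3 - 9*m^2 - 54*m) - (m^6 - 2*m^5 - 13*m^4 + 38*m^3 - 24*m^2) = -2*m^5 + 5*m^4 + 4*m^3 + 15*m^2 - 54*m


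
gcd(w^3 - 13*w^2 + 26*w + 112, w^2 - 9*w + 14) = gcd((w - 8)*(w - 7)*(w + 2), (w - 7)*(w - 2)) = w - 7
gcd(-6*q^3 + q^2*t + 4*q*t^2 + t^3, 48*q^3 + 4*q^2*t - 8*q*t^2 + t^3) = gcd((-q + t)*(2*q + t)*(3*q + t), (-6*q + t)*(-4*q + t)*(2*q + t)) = 2*q + t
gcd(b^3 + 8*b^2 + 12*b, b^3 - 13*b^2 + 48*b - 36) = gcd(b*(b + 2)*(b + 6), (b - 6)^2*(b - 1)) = 1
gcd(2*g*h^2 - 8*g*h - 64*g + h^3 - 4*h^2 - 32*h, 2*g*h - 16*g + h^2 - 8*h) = 2*g*h - 16*g + h^2 - 8*h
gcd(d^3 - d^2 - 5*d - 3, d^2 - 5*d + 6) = d - 3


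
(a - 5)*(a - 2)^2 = a^3 - 9*a^2 + 24*a - 20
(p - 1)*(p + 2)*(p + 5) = p^3 + 6*p^2 + 3*p - 10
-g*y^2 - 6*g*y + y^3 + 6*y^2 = y*(-g + y)*(y + 6)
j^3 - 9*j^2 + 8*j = j*(j - 8)*(j - 1)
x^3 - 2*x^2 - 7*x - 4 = (x - 4)*(x + 1)^2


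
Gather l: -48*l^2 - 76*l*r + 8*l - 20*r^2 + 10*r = -48*l^2 + l*(8 - 76*r) - 20*r^2 + 10*r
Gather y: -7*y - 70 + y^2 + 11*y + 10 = y^2 + 4*y - 60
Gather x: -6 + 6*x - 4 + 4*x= 10*x - 10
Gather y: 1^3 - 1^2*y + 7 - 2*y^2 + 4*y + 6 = -2*y^2 + 3*y + 14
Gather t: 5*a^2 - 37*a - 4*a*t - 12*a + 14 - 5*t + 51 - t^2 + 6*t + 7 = 5*a^2 - 49*a - t^2 + t*(1 - 4*a) + 72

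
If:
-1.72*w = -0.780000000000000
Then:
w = 0.45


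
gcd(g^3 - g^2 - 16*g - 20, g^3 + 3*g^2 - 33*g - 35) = g - 5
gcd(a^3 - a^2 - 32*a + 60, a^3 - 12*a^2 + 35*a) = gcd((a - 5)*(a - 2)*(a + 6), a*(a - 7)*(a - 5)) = a - 5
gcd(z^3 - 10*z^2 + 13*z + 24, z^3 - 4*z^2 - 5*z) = z + 1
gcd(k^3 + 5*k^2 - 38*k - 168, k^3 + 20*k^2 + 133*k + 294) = k + 7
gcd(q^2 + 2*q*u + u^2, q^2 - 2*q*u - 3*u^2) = q + u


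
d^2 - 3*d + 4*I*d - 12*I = (d - 3)*(d + 4*I)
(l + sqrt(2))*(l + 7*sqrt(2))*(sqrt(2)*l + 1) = sqrt(2)*l^3 + 17*l^2 + 22*sqrt(2)*l + 14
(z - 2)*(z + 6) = z^2 + 4*z - 12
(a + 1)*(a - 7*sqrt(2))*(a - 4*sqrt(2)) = a^3 - 11*sqrt(2)*a^2 + a^2 - 11*sqrt(2)*a + 56*a + 56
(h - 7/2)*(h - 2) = h^2 - 11*h/2 + 7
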